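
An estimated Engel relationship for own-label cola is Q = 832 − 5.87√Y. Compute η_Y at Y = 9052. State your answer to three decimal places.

-1.021

At Y = 9052: Q = 273.516.
dQ/dY = -5.87/(2√Y) = -0.0308486 at this income.
η = (dQ/dY)·(Y/Q) = -0.0308486 × (9052/273.516) = -1.021.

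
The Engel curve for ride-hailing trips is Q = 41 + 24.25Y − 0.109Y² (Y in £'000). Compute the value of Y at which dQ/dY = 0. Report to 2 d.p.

111.24

dQ/dY = 24.25 − 0.218Y.
The good is inferior where dQ/dY < 0. Setting dQ/dY = 0 gives Y = 24.25 / 0.218 = 111.24.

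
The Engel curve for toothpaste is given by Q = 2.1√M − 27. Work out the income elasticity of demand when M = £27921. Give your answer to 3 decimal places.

At M = 27921: Q = 323.901.
dQ/dM = 2.1/(2√M) = 0.00628382 at this income.
η = (dQ/dM)·(M/Q) = 0.00628382 × (27921/323.901) = 0.542.

0.542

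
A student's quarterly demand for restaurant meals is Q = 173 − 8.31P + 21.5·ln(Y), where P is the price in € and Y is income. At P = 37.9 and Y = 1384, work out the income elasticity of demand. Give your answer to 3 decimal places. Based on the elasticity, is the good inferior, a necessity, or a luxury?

1.586 (luxury)

At P = 37.9, Y = 1384: Q = 13.555.
Holding P constant, ∂Q/∂Y = 21.5/Y = 0.0155347.
η_Y = (∂Q/∂Y)·(Y/Q) = 0.0155347 × (1384/13.555) = 1.586.
Since η > 1, this is a luxury.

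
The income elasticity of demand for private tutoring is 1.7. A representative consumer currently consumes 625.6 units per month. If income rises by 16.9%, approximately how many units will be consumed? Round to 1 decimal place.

%ΔQ ≈ η × %ΔI = 1.7 × 16.9% = 28.73%.
New Q ≈ 625.6 × (1 + 0.2873) = 805.3.

805.3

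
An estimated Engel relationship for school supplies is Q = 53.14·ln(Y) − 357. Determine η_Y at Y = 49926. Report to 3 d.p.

0.244

At Y = 49926: Q = 217.884.
dQ/dY = 53.14/Y = 0.00106438 at this income.
η = (dQ/dY)·(Y/Q) = 0.00106438 × (49926/217.884) = 0.244.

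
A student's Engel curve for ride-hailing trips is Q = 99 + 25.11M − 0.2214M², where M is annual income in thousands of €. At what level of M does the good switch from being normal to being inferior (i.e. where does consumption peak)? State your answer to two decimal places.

56.71

dQ/dM = 25.11 − 0.4428M.
The good is inferior where dQ/dM < 0. Setting dQ/dM = 0 gives M = 25.11 / 0.4428 = 56.71.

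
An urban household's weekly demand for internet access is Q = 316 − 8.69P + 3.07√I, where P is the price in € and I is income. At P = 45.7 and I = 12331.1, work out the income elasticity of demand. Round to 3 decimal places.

0.656

At P = 45.7, I = 12331.1: Q = 259.777.
Holding P constant, ∂Q/∂I = 3.07/(2√I) = 0.0138232.
η_I = (∂Q/∂I)·(I/Q) = 0.0138232 × (12331.1/259.777) = 0.656.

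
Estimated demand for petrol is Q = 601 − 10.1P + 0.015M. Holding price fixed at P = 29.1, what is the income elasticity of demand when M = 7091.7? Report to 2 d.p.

0.26

At P = 29.1, M = 7091.7: Q = 413.465.
Holding P constant, ∂Q/∂M = 0.015.
η_M = (∂Q/∂M)·(M/Q) = 0.015 × (7091.7/413.465) = 0.26.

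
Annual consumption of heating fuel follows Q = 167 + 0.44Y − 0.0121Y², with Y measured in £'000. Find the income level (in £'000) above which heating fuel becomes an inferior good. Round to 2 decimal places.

dQ/dY = 0.44 − 0.0242Y.
The good is inferior where dQ/dY < 0. Setting dQ/dY = 0 gives Y = 0.44 / 0.0242 = 18.18.

18.18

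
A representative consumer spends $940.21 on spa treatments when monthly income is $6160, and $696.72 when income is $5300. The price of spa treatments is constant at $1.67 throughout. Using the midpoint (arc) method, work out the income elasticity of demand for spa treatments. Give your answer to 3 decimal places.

1.982

With a constant price, Q₁ = 940.21/1.67 = 563.000 and Q₂ = 696.72/1.67 = 417.198 (equivalently, work directly with expenditure since P cancels).
Midpoint %ΔQ = (696.72 − 940.21)/818.47 = -0.29750; midpoint %ΔI = (5300 − 6160)/5730 = -0.15009.
η = -0.29750 / -0.15009 = 1.982.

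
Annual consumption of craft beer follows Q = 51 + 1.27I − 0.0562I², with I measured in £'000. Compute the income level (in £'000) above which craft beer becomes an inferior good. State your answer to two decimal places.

dQ/dI = 1.27 − 0.1124I.
The good is inferior where dQ/dI < 0. Setting dQ/dI = 0 gives I = 1.27 / 0.1124 = 11.30.

11.30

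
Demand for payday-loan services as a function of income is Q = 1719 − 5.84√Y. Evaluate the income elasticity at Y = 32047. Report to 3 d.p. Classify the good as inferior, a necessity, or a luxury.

At Y = 32047: Q = 673.542.
dQ/dY = -5.84/(2√Y) = -0.0163113 at this income.
η = (dQ/dY)·(Y/Q) = -0.0163113 × (32047/673.542) = -0.776.
Since η < 0, the good is an inferior good.

-0.776 (inferior good)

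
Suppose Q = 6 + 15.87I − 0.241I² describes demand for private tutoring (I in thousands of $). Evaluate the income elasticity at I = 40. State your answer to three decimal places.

At I = 40: Q = 255.2000.
dQ/dI = 15.87 − 0.482I = -3.41000.
η = (dQ/dI)·(I/Q) = -3.41000 × (40/255.2000) = -0.534.

-0.534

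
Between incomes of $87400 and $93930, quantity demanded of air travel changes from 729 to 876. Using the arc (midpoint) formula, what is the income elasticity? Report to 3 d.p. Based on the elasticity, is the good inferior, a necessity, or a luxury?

2.543 (luxury)

ΔQ = 876 − 729 = 147; midpoint Q̄ = (729 + 876)/2 = 802.5.
ΔI = 93930 − 87400 = 6530; midpoint Ī = (87400 + 93930)/2 = 90665.
η = (ΔQ/Q̄) ÷ (ΔI/Ī) = (147/802.5) ÷ (6530/90665) = 2.543.
η > 1 ⇒ luxury.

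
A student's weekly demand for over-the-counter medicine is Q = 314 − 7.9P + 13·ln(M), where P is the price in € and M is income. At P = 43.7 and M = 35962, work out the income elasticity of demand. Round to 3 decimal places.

0.124

At P = 43.7, M = 35962: Q = 105.143.
Holding P constant, ∂Q/∂M = 13/M = 0.000361493.
η_M = (∂Q/∂M)·(M/Q) = 0.000361493 × (35962/105.143) = 0.124.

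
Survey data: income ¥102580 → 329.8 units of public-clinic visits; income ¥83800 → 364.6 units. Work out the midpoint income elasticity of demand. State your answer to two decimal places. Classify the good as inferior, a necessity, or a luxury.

ΔQ = 364.6 − 329.8 = 34.8; midpoint Q̄ = (329.8 + 364.6)/2 = 347.2.
ΔI = 83800 − 102580 = -18780; midpoint Ī = (102580 + 83800)/2 = 93190.
η = (ΔQ/Q̄) ÷ (ΔI/Ī) = (34.8/347.2) ÷ (-18780/93190) = -0.50.
η < 0 ⇒ inferior good.

-0.50 (inferior good)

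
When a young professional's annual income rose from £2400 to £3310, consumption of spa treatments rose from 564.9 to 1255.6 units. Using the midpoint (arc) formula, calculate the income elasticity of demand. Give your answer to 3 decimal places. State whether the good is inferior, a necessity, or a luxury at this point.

ΔQ = 1255.6 − 564.9 = 690.7; midpoint Q̄ = (564.9 + 1255.6)/2 = 910.25.
ΔI = 3310 − 2400 = 910; midpoint Ī = (2400 + 3310)/2 = 2855.
η = (ΔQ/Q̄) ÷ (ΔI/Ī) = (690.7/910.25) ÷ (910/2855) = 2.381.
η > 1 ⇒ luxury.

2.381 (luxury)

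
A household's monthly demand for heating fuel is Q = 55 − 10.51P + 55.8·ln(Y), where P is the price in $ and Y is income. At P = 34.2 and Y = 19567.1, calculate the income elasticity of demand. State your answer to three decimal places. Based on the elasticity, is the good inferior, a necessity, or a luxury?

0.226 (necessity)

At P = 34.2, Y = 19567.1: Q = 246.952.
Holding P constant, ∂Q/∂Y = 55.8/Y = 0.00285173.
η_Y = (∂Q/∂Y)·(Y/Q) = 0.00285173 × (19567.1/246.952) = 0.226.
Since 0 < η < 1, this is a necessity.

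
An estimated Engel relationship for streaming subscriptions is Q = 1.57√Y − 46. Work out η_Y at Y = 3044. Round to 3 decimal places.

1.066

At Y = 3044: Q = 40.621.
dQ/dY = 1.57/(2√Y) = 0.0142281 at this income.
η = (dQ/dY)·(Y/Q) = 0.0142281 × (3044/40.621) = 1.066.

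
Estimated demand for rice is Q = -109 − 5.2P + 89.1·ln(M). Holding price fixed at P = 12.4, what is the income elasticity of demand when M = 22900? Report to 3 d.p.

0.124

At P = 12.4, M = 22900: Q = 720.985.
Holding P constant, ∂Q/∂M = 89.1/M = 0.00389083.
η_M = (∂Q/∂M)·(M/Q) = 0.00389083 × (22900/720.985) = 0.124.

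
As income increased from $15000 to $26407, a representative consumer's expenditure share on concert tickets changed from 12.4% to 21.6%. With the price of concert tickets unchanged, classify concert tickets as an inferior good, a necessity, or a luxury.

The budget share rises as income rises, so η > 1.

luxury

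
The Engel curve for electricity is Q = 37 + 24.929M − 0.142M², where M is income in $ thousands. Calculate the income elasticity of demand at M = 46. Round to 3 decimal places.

At M = 46: Q = 883.2620.
dQ/dM = 24.929 − 0.284M = 11.86500.
η = (dQ/dM)·(M/Q) = 11.86500 × (46/883.2620) = 0.618.

0.618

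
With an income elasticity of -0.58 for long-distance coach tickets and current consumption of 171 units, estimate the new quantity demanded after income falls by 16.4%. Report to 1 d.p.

187.3

%ΔQ ≈ η × %ΔI = -0.58 × (-16.4%) = 9.512%.
New Q ≈ 171 × (1 + 0.09512) = 187.3.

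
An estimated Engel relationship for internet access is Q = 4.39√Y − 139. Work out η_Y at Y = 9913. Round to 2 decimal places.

At Y = 9913: Q = 298.086.
dQ/dY = 4.39/(2√Y) = 0.0220461 at this income.
η = (dQ/dY)·(Y/Q) = 0.0220461 × (9913/298.086) = 0.73.

0.73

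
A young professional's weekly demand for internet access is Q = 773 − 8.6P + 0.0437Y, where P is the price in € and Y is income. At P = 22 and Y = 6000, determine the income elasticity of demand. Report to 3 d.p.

0.310

At P = 22, Y = 6000: Q = 846.000.
Holding P constant, ∂Q/∂Y = 0.0437.
η_Y = (∂Q/∂Y)·(Y/Q) = 0.0437 × (6000/846.000) = 0.310.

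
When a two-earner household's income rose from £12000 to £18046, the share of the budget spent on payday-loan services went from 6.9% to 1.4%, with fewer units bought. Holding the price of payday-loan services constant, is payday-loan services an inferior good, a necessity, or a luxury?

Quantity demanded falls as income rises, so η < 0.

inferior good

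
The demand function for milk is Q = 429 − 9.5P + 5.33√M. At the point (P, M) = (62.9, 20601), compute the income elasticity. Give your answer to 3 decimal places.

0.641

At P = 62.9, M = 20601: Q = 596.467.
Holding P constant, ∂Q/∂M = 5.33/(2√M) = 0.0185675.
η_M = (∂Q/∂M)·(M/Q) = 0.0185675 × (20601/596.467) = 0.641.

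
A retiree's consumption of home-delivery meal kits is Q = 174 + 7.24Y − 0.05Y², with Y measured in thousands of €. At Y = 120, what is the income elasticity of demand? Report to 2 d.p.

-1.77

At Y = 120: Q = 322.8000.
dQ/dY = 7.24 − 0.1Y = -4.76000.
η = (dQ/dY)·(Y/Q) = -4.76000 × (120/322.8000) = -1.77.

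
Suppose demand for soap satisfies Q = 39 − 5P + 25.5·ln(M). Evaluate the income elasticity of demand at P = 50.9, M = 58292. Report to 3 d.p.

0.396

At P = 50.9, M = 58292: Q = 64.317.
Holding P constant, ∂Q/∂M = 25.5/M = 0.000437453.
η_M = (∂Q/∂M)·(M/Q) = 0.000437453 × (58292/64.317) = 0.396.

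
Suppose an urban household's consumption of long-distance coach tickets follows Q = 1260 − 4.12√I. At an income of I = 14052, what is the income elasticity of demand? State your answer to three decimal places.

-0.316

At I = 14052: Q = 771.611.
dQ/dI = -4.12/(2√I) = -0.0173779 at this income.
η = (dQ/dI)·(I/Q) = -0.0173779 × (14052/771.611) = -0.316.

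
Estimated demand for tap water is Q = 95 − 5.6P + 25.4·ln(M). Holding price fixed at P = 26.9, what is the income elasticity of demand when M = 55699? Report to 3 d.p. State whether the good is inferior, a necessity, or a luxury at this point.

At P = 26.9, M = 55699: Q = 221.924.
Holding P constant, ∂Q/∂M = 25.4/M = 0.000456023.
η_M = (∂Q/∂M)·(M/Q) = 0.000456023 × (55699/221.924) = 0.114.
Since 0 < η < 1, this is a necessity.

0.114 (necessity)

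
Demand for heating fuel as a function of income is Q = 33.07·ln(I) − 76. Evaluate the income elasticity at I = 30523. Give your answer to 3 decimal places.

At I = 30523: Q = 265.489.
dQ/dI = 33.07/I = 0.00108345 at this income.
η = (dQ/dI)·(I/Q) = 0.00108345 × (30523/265.489) = 0.125.

0.125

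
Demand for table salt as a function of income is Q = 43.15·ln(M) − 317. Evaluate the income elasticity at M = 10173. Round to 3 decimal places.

0.532

At M = 10173: Q = 81.166.
dQ/dM = 43.15/M = 0.00424162 at this income.
η = (dQ/dM)·(M/Q) = 0.00424162 × (10173/81.166) = 0.532.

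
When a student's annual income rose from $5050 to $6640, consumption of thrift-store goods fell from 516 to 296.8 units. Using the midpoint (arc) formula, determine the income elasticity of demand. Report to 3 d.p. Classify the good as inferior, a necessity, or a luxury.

-1.983 (inferior good)

ΔQ = 296.8 − 516 = -219.2; midpoint Q̄ = (516 + 296.8)/2 = 406.4.
ΔI = 6640 − 5050 = 1590; midpoint Ī = (5050 + 6640)/2 = 5845.
η = (ΔQ/Q̄) ÷ (ΔI/Ī) = (-219.2/406.4) ÷ (1590/5845) = -1.983.
η < 0 ⇒ inferior good.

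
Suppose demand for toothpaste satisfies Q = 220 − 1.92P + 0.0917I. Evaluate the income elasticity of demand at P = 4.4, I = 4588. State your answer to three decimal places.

At P = 4.4, I = 4588: Q = 632.272.
Holding P constant, ∂Q/∂I = 0.0917.
η_I = (∂Q/∂I)·(I/Q) = 0.0917 × (4588/632.272) = 0.665.

0.665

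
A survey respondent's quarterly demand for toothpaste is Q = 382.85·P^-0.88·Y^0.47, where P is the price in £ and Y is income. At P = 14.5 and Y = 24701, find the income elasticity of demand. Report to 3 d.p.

For a multiplicative demand Q = A·P^α·Y^β, the income elasticity is β everywhere.
Here β = 0.47, so η = 0.470.

0.470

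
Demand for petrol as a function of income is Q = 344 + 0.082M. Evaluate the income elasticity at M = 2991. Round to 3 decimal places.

At M = 2991: Q = 589.262.
dQ/dM = 0.082.
η = (dQ/dM)·(M/Q) = 0.082 × (2991/589.262) = 0.416.

0.416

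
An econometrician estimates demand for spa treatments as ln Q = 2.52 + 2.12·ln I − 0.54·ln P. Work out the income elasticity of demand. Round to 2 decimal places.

In a log-linear demand, the coefficient on ln I is the income elasticity.
So η = 2.12.

2.12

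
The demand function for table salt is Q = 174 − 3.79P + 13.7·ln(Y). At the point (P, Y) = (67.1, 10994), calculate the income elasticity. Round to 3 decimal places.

0.290

At P = 67.1, Y = 10994: Q = 47.171.
Holding P constant, ∂Q/∂Y = 13.7/Y = 0.00124613.
η_Y = (∂Q/∂Y)·(Y/Q) = 0.00124613 × (10994/47.171) = 0.290.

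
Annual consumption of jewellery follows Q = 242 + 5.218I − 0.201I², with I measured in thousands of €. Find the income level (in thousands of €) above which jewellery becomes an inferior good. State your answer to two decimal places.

dQ/dI = 5.218 − 0.402I.
The good is inferior where dQ/dI < 0. Setting dQ/dI = 0 gives I = 5.218 / 0.402 = 12.98.

12.98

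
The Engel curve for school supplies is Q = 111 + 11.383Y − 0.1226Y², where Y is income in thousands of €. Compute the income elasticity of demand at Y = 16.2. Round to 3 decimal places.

At Y = 16.2: Q = 263.2295.
dQ/dY = 11.383 − 0.2452Y = 7.41076.
η = (dQ/dY)·(Y/Q) = 7.41076 × (16.2/263.2295) = 0.456.

0.456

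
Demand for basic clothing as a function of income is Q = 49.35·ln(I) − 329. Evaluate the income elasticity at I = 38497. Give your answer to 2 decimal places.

0.26

At I = 38497: Q = 192.054.
dQ/dI = 49.35/I = 0.00128192 at this income.
η = (dQ/dI)·(I/Q) = 0.00128192 × (38497/192.054) = 0.26.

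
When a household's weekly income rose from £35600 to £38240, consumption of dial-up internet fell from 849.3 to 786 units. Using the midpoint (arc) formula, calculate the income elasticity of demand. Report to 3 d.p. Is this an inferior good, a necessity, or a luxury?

-1.083 (inferior good)

ΔQ = 786 − 849.3 = -63.3; midpoint Q̄ = (849.3 + 786)/2 = 817.65.
ΔI = 38240 − 35600 = 2640; midpoint Ī = (35600 + 38240)/2 = 36920.
η = (ΔQ/Q̄) ÷ (ΔI/Ī) = (-63.3/817.65) ÷ (2640/36920) = -1.083.
η < 0 ⇒ inferior good.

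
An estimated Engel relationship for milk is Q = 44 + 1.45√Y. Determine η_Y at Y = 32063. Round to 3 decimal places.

0.428

At Y = 32063: Q = 303.639.
dQ/dY = 1.45/(2√Y) = 0.00404889 at this income.
η = (dQ/dY)·(Y/Q) = 0.00404889 × (32063/303.639) = 0.428.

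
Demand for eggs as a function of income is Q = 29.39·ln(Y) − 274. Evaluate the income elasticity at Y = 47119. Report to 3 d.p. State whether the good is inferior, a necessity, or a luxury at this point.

0.696 (necessity)

At Y = 47119: Q = 42.249.
dQ/dY = 29.39/Y = 0.00062374 at this income.
η = (dQ/dY)·(Y/Q) = 0.00062374 × (47119/42.249) = 0.696.
Since 0 < η < 1, the good is a necessity.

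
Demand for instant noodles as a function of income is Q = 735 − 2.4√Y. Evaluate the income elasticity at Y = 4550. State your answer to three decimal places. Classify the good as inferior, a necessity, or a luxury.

At Y = 4550: Q = 573.111.
dQ/dY = -2.4/(2√Y) = -0.01779 at this income.
η = (dQ/dY)·(Y/Q) = -0.01779 × (4550/573.111) = -0.141.
Since η < 0, the good is an inferior good.

-0.141 (inferior good)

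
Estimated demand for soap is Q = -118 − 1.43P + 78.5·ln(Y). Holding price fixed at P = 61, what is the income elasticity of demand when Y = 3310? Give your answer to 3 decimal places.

At P = 61, Y = 3310: Q = 430.989.
Holding P constant, ∂Q/∂Y = 78.5/Y = 0.023716.
η_Y = (∂Q/∂Y)·(Y/Q) = 0.023716 × (3310/430.989) = 0.182.

0.182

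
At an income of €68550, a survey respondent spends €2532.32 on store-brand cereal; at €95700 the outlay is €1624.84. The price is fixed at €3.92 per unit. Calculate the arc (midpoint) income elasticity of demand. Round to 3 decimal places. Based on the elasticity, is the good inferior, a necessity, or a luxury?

-1.321 (inferior good)

With a constant price, Q₁ = 2532.32/3.92 = 646.000 and Q₂ = 1624.84/3.92 = 414.500 (equivalently, work directly with expenditure since P cancels).
Midpoint %ΔQ = (1624.84 − 2532.32)/2078.58 = -0.43659; midpoint %ΔI = (95700 − 68550)/82125 = 0.33059.
η = -0.43659 / 0.33059 = -1.321.
η < 0 ⇒ inferior good.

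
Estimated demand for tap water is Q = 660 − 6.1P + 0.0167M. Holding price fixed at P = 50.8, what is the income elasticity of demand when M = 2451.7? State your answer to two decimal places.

At P = 50.8, M = 2451.7: Q = 391.063.
Holding P constant, ∂Q/∂M = 0.0167.
η_M = (∂Q/∂M)·(M/Q) = 0.0167 × (2451.7/391.063) = 0.10.

0.10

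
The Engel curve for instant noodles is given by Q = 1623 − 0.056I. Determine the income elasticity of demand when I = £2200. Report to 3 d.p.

At I = 2200: Q = 1499.800.
dQ/dI = −0.056.
η = (dQ/dI)·(I/Q) = -0.056 × (2200/1499.800) = -0.082.

-0.082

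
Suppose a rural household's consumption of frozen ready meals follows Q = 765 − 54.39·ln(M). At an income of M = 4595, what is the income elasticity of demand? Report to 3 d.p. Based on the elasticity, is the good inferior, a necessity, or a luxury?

At M = 4595: Q = 306.344.
dQ/dM = -54.39/M = -0.0118368 at this income.
η = (dQ/dM)·(M/Q) = -0.0118368 × (4595/306.344) = -0.178.
Since η < 0, the good is an inferior good.

-0.178 (inferior good)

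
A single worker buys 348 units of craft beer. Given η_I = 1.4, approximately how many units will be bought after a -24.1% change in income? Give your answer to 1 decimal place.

230.6

%ΔQ ≈ η × %ΔI = 1.4 × (-24.1%) = -33.74%.
New Q ≈ 348 × (1 − 0.3374) = 230.6.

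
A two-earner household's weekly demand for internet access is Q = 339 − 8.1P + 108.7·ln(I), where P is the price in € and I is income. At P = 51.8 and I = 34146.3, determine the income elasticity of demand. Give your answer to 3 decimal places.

0.103

At P = 51.8, I = 34146.3: Q = 1054.075.
Holding P constant, ∂Q/∂I = 108.7/I = 0.00318336.
η_I = (∂Q/∂I)·(I/Q) = 0.00318336 × (34146.3/1054.075) = 0.103.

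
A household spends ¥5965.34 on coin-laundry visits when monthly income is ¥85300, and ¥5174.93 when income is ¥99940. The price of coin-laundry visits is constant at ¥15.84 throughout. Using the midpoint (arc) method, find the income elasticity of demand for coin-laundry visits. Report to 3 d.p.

-0.898

With a constant price, Q₁ = 5965.34/15.84 = 376.600 and Q₂ = 5174.93/15.84 = 326.700 (equivalently, work directly with expenditure since P cancels).
Midpoint %ΔQ = (5174.93 − 5965.34)/5570.14 = -0.14190; midpoint %ΔI = (99940 − 85300)/92620 = 0.15807.
η = -0.14190 / 0.15807 = -0.898.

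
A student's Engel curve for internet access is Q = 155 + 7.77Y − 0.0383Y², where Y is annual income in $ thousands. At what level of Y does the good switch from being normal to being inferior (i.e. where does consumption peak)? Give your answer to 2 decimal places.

dQ/dY = 7.77 − 0.0766Y.
The good is inferior where dQ/dY < 0. Setting dQ/dY = 0 gives Y = 7.77 / 0.0766 = 101.44.

101.44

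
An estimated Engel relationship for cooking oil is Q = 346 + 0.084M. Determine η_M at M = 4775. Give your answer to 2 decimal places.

0.54

At M = 4775: Q = 747.100.
dQ/dM = 0.084.
η = (dQ/dM)·(M/Q) = 0.084 × (4775/747.100) = 0.54.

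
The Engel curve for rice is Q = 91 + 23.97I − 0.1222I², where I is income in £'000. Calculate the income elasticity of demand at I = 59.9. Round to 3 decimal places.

0.514

At I = 59.9: Q = 1088.3482.
dQ/dI = 23.97 − 0.2444I = 9.33044.
η = (dQ/dI)·(I/Q) = 9.33044 × (59.9/1088.3482) = 0.514.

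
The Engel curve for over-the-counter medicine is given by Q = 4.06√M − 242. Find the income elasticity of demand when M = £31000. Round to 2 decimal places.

At M = 31000: Q = 472.837.
dQ/dM = 4.06/(2√M) = 0.0115296 at this income.
η = (dQ/dM)·(M/Q) = 0.0115296 × (31000/472.837) = 0.76.

0.76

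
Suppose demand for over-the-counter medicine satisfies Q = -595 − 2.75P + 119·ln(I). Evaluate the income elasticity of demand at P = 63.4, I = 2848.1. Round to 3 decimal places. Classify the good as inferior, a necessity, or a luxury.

At P = 63.4, I = 2848.1: Q = 177.224.
Holding P constant, ∂Q/∂I = 119/I = 0.0417822.
η_I = (∂Q/∂I)·(I/Q) = 0.0417822 × (2848.1/177.224) = 0.671.
Since 0 < η < 1, this is a necessity.

0.671 (necessity)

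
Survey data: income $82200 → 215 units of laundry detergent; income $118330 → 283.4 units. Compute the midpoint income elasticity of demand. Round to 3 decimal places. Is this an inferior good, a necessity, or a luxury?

ΔQ = 283.4 − 215 = 68.4; midpoint Q̄ = (215 + 283.4)/2 = 249.2.
ΔI = 118330 − 82200 = 36130; midpoint Ī = (82200 + 118330)/2 = 100265.
η = (ΔQ/Q̄) ÷ (ΔI/Ī) = (68.4/249.2) ÷ (36130/100265) = 0.762.
0 < η < 1 ⇒ necessity.

0.762 (necessity)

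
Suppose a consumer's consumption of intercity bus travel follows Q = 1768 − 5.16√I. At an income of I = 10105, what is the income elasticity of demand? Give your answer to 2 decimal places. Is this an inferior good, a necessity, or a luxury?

At I = 10105: Q = 1249.298.
dQ/dI = -5.16/(2√I) = -0.0256656 at this income.
η = (dQ/dI)·(I/Q) = -0.0256656 × (10105/1249.298) = -0.21.
Since η < 0, the good is an inferior good.

-0.21 (inferior good)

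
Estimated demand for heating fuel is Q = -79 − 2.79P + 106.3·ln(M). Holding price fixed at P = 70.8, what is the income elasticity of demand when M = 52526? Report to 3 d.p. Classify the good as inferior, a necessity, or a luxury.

0.121 (necessity)

At P = 70.8, M = 52526: Q = 878.849.
Holding P constant, ∂Q/∂M = 106.3/M = 0.00202376.
η_M = (∂Q/∂M)·(M/Q) = 0.00202376 × (52526/878.849) = 0.121.
Since 0 < η < 1, this is a necessity.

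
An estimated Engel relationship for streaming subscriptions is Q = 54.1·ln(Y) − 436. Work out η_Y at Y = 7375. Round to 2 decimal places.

1.18

At Y = 7375: Q = 45.807.
dQ/dY = 54.1/Y = 0.00733559 at this income.
η = (dQ/dY)·(Y/Q) = 0.00733559 × (7375/45.807) = 1.18.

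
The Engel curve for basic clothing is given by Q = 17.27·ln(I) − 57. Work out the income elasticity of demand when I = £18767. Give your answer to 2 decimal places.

At I = 18767: Q = 112.934.
dQ/dI = 17.27/I = 0.000920232 at this income.
η = (dQ/dI)·(I/Q) = 0.000920232 × (18767/112.934) = 0.15.

0.15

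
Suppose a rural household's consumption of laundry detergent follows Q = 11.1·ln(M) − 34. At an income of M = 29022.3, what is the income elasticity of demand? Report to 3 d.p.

0.139

At M = 29022.3: Q = 80.062.
dQ/dM = 11.1/M = 0.000382465 at this income.
η = (dQ/dM)·(M/Q) = 0.000382465 × (29022.3/80.062) = 0.139.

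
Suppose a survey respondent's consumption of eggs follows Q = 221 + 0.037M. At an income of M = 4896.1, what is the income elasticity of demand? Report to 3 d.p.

At M = 4896.1: Q = 402.156.
dQ/dM = 0.037.
η = (dQ/dM)·(M/Q) = 0.037 × (4896.1/402.156) = 0.450.

0.450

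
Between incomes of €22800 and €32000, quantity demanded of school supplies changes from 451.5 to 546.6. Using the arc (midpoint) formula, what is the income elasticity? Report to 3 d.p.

0.568

ΔQ = 546.6 − 451.5 = 95.1; midpoint Q̄ = (451.5 + 546.6)/2 = 499.05.
ΔI = 32000 − 22800 = 9200; midpoint Ī = (22800 + 32000)/2 = 27400.
η = (ΔQ/Q̄) ÷ (ΔI/Ī) = (95.1/499.05) ÷ (9200/27400) = 0.568.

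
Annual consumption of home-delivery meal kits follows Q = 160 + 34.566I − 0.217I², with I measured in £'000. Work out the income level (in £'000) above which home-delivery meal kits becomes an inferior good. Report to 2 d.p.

79.65

dQ/dI = 34.566 − 0.434I.
The good is inferior where dQ/dI < 0. Setting dQ/dI = 0 gives I = 34.566 / 0.434 = 79.65.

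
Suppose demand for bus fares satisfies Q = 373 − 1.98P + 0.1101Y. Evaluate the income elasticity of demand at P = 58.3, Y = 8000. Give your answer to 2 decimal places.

0.77

At P = 58.3, Y = 8000: Q = 1138.366.
Holding P constant, ∂Q/∂Y = 0.1101.
η_Y = (∂Q/∂Y)·(Y/Q) = 0.1101 × (8000/1138.366) = 0.77.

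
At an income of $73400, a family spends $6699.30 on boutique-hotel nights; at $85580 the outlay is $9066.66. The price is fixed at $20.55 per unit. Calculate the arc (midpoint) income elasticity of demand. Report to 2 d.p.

With a constant price, Q₁ = 6699.30/20.55 = 326.000 and Q₂ = 9066.66/20.55 = 441.200 (equivalently, work directly with expenditure since P cancels).
Midpoint %ΔQ = (9066.66 − 6699.30)/7882.98 = 0.30031; midpoint %ΔI = (85580 − 73400)/79490 = 0.15323.
η = 0.30031 / 0.15323 = 1.96.

1.96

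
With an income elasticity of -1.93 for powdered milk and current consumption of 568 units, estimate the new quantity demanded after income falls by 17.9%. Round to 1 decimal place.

764.2

%ΔQ ≈ η × %ΔI = -1.93 × (-17.9%) = 34.547%.
New Q ≈ 568 × (1 + 0.34547) = 764.2.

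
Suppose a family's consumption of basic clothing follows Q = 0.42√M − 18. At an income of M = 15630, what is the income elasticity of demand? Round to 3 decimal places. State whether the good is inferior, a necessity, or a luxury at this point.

0.761 (necessity)

At M = 15630: Q = 34.508.
dQ/dM = 0.42/(2√M) = 0.00167973 at this income.
η = (dQ/dM)·(M/Q) = 0.00167973 × (15630/34.508) = 0.761.
Since 0 < η < 1, the good is a necessity.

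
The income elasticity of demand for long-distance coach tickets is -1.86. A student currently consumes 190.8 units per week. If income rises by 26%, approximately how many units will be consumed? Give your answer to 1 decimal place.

%ΔQ ≈ η × %ΔI = -1.86 × 26% = -48.36%.
New Q ≈ 190.8 × (1 − 0.4836) = 98.5.

98.5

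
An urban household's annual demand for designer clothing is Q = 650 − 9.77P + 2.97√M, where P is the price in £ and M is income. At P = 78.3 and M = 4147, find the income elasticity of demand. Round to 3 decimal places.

At P = 78.3, M = 4147: Q = 76.269.
Holding P constant, ∂Q/∂M = 2.97/(2√M) = 0.02306.
η_M = (∂Q/∂M)·(M/Q) = 0.02306 × (4147/76.269) = 1.254.

1.254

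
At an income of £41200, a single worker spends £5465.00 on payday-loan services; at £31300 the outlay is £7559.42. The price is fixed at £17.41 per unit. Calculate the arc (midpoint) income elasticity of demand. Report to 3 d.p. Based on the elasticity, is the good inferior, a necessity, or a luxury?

-1.178 (inferior good)

With a constant price, Q₁ = 5465.00/17.41 = 313.900 and Q₂ = 7559.42/17.41 = 434.200 (equivalently, work directly with expenditure since P cancels).
Midpoint %ΔQ = (7559.42 − 5465.00)/6512.21 = 0.32161; midpoint %ΔI = (31300 − 41200)/36250 = -0.27310.
η = 0.32161 / -0.27310 = -1.178.
η < 0 ⇒ inferior good.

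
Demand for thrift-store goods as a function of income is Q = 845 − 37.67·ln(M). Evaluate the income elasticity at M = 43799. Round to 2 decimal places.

At M = 43799: Q = 442.407.
dQ/dM = -37.67/M = -0.000860065 at this income.
η = (dQ/dM)·(M/Q) = -0.000860065 × (43799/442.407) = -0.09.

-0.09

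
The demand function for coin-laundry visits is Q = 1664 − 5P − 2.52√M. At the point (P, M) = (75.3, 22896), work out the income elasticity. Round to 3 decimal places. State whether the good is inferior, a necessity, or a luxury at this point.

-0.210 (inferior good)

At P = 75.3, M = 22896: Q = 906.188.
Holding P constant, ∂Q/∂M = -2.52/(2√M) = -0.00832704.
η_M = (∂Q/∂M)·(M/Q) = -0.00832704 × (22896/906.188) = -0.210.
Since η < 0, this is an inferior good.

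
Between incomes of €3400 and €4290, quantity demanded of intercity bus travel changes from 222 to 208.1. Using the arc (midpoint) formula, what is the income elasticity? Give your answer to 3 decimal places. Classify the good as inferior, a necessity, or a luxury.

-0.279 (inferior good)

ΔQ = 208.1 − 222 = -13.9; midpoint Q̄ = (222 + 208.1)/2 = 215.05.
ΔI = 4290 − 3400 = 890; midpoint Ī = (3400 + 4290)/2 = 3845.
η = (ΔQ/Q̄) ÷ (ΔI/Ī) = (-13.9/215.05) ÷ (890/3845) = -0.279.
η < 0 ⇒ inferior good.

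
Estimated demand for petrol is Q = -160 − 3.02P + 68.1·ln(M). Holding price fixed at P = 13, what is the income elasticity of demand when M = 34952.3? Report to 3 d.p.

At P = 13, M = 34952.3: Q = 513.184.
Holding P constant, ∂Q/∂M = 68.1/M = 0.00194837.
η_M = (∂Q/∂M)·(M/Q) = 0.00194837 × (34952.3/513.184) = 0.133.

0.133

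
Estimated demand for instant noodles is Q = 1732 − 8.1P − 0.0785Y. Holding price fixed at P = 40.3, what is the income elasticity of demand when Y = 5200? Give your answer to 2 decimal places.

At P = 40.3, Y = 5200: Q = 997.370.
Holding P constant, ∂Q/∂Y = −0.0785.
η_Y = (∂Q/∂Y)·(Y/Q) = -0.0785 × (5200/997.370) = -0.41.

-0.41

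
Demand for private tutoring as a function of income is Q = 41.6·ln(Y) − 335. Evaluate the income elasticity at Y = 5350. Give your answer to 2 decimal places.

At Y = 5350: Q = 22.130.
dQ/dY = 41.6/Y = 0.0077757 at this income.
η = (dQ/dY)·(Y/Q) = 0.0077757 × (5350/22.130) = 1.88.

1.88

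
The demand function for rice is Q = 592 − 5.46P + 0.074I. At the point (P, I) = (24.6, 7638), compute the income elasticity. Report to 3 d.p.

0.553

At P = 24.6, I = 7638: Q = 1022.896.
Holding P constant, ∂Q/∂I = 0.074.
η_I = (∂Q/∂I)·(I/Q) = 0.074 × (7638/1022.896) = 0.553.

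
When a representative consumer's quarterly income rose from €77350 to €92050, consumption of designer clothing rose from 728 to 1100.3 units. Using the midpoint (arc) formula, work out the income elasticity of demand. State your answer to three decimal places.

ΔQ = 1100.3 − 728 = 372.3; midpoint Q̄ = (728 + 1100.3)/2 = 914.15.
ΔI = 92050 − 77350 = 14700; midpoint Ī = (77350 + 92050)/2 = 84700.
η = (ΔQ/Q̄) ÷ (ΔI/Ī) = (372.3/914.15) ÷ (14700/84700) = 2.347.

2.347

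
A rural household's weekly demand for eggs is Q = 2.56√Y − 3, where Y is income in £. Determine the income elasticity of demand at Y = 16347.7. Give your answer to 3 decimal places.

At Y = 16347.7: Q = 324.317.
dQ/dY = 2.56/(2√Y) = 0.0100111 at this income.
η = (dQ/dY)·(Y/Q) = 0.0100111 × (16347.7/324.317) = 0.505.

0.505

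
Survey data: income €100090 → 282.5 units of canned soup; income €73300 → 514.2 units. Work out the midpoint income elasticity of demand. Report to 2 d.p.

-1.88

ΔQ = 514.2 − 282.5 = 231.7; midpoint Q̄ = (282.5 + 514.2)/2 = 398.35.
ΔI = 73300 − 100090 = -26790; midpoint Ī = (100090 + 73300)/2 = 86695.
η = (ΔQ/Q̄) ÷ (ΔI/Ī) = (231.7/398.35) ÷ (-26790/86695) = -1.88.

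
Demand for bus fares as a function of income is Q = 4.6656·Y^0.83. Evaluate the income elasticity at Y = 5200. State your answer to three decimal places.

For Q = A·Y^β the income elasticity is constant and equal to β.
Here β = 0.83, so η = 0.830.

0.830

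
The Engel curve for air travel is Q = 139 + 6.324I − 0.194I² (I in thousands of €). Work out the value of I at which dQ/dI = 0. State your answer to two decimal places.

16.30

dQ/dI = 6.324 − 0.388I.
The good is inferior where dQ/dI < 0. Setting dQ/dI = 0 gives I = 6.324 / 0.388 = 16.30.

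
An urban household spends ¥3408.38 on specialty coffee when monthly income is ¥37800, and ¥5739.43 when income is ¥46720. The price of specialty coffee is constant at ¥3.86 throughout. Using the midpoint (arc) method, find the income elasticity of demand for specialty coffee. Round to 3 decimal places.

With a constant price, Q₁ = 3408.38/3.86 = 883.000 and Q₂ = 5739.43/3.86 = 1486.899 (equivalently, work directly with expenditure since P cancels).
Midpoint %ΔQ = (5739.43 − 3408.38)/4573.91 = 0.50964; midpoint %ΔI = (46720 − 37800)/42260 = 0.21107.
η = 0.50964 / 0.21107 = 2.415.

2.415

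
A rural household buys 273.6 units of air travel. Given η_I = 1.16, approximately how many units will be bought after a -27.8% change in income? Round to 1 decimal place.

185.4

%ΔQ ≈ η × %ΔI = 1.16 × (-27.8%) = -32.248%.
New Q ≈ 273.6 × (1 − 0.32248) = 185.4.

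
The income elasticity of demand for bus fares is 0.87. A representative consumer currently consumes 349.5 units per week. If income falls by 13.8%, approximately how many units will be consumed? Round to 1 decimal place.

%ΔQ ≈ η × %ΔI = 0.87 × (-13.8%) = -12.006%.
New Q ≈ 349.5 × (1 − 0.12006) = 307.5.

307.5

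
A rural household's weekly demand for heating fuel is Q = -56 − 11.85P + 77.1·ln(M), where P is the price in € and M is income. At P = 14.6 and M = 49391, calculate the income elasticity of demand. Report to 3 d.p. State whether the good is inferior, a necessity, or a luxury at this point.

At P = 14.6, M = 49391: Q = 604.250.
Holding P constant, ∂Q/∂M = 77.1/M = 0.00156101.
η_M = (∂Q/∂M)·(M/Q) = 0.00156101 × (49391/604.250) = 0.128.
Since 0 < η < 1, this is a necessity.

0.128 (necessity)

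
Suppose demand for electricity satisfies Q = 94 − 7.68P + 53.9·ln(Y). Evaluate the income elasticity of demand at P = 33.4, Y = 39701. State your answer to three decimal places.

0.132

At P = 33.4, Y = 39701: Q = 408.242.
Holding P constant, ∂Q/∂Y = 53.9/Y = 0.00135765.
η_Y = (∂Q/∂Y)·(Y/Q) = 0.00135765 × (39701/408.242) = 0.132.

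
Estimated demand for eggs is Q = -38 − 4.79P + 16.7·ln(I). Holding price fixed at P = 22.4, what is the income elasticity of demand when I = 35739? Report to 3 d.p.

0.561

At P = 22.4, I = 35739: Q = 29.787.
Holding P constant, ∂Q/∂I = 16.7/I = 0.000467277.
η_I = (∂Q/∂I)·(I/Q) = 0.000467277 × (35739/29.787) = 0.561.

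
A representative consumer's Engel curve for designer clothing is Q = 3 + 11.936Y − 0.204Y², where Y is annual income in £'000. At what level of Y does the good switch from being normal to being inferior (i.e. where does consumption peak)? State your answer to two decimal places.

29.25

dQ/dY = 11.936 − 0.408Y.
The good is inferior where dQ/dY < 0. Setting dQ/dY = 0 gives Y = 11.936 / 0.408 = 29.25.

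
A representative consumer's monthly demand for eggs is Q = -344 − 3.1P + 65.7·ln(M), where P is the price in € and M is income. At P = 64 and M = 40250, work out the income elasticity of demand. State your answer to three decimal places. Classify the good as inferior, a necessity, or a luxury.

At P = 64, M = 40250: Q = 154.208.
Holding P constant, ∂Q/∂M = 65.7/M = 0.0016323.
η_M = (∂Q/∂M)·(M/Q) = 0.0016323 × (40250/154.208) = 0.426.
Since 0 < η < 1, this is a necessity.

0.426 (necessity)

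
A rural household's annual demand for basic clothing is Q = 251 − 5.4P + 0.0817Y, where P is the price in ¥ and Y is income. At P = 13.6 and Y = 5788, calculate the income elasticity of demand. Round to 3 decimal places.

At P = 13.6, Y = 5788: Q = 650.440.
Holding P constant, ∂Q/∂Y = 0.0817.
η_Y = (∂Q/∂Y)·(Y/Q) = 0.0817 × (5788/650.440) = 0.727.

0.727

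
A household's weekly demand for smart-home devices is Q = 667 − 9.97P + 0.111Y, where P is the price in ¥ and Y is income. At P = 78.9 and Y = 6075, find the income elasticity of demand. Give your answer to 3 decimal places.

At P = 78.9, Y = 6075: Q = 554.692.
Holding P constant, ∂Q/∂Y = 0.111.
η_Y = (∂Q/∂Y)·(Y/Q) = 0.111 × (6075/554.692) = 1.216.

1.216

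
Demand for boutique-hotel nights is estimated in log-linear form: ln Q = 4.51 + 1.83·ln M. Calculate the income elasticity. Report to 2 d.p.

In a log-linear demand, the coefficient on ln M is the income elasticity.
So η = 1.83.

1.83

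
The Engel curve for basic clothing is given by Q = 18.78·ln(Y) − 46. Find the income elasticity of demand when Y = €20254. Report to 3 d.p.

0.134

At Y = 20254: Q = 140.225.
dQ/dY = 18.78/Y = 0.000927224 at this income.
η = (dQ/dY)·(Y/Q) = 0.000927224 × (20254/140.225) = 0.134.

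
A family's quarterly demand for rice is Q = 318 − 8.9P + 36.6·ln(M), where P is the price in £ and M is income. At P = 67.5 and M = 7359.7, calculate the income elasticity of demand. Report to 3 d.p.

0.849

At P = 67.5, M = 7359.7: Q = 43.128.
Holding P constant, ∂Q/∂M = 36.6/M = 0.00497303.
η_M = (∂Q/∂M)·(M/Q) = 0.00497303 × (7359.7/43.128) = 0.849.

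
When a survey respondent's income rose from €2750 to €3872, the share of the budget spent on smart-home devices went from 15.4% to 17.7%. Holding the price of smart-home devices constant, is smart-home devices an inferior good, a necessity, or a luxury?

luxury

The budget share rises as income rises, so η > 1.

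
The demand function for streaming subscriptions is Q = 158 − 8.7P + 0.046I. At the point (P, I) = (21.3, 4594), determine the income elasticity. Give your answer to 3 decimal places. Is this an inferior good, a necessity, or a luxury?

1.148 (luxury)

At P = 21.3, I = 4594: Q = 184.014.
Holding P constant, ∂Q/∂I = 0.046.
η_I = (∂Q/∂I)·(I/Q) = 0.046 × (4594/184.014) = 1.148.
Since η > 1, this is a luxury.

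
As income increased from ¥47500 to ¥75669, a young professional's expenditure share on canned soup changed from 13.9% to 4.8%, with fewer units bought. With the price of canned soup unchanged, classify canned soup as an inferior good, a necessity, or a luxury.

inferior good

Quantity demanded falls as income rises, so η < 0.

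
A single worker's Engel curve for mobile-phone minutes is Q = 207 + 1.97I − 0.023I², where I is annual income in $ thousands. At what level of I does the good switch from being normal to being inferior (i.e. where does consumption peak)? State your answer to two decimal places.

42.83

dQ/dI = 1.97 − 0.046I.
The good is inferior where dQ/dI < 0. Setting dQ/dI = 0 gives I = 1.97 / 0.046 = 42.83.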